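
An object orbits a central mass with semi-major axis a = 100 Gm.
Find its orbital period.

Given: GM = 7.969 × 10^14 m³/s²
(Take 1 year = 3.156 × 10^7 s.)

Convert to SI: a = 100 Gm = 1e+11 m.
Kepler's third law: T = 2π √(a³ / GM).
Substituting a = 1e+11 m and GM = 7.969e+14 m³/s²:
T = 2π √((1e+11)³ / 7.969e+14) s
T ≈ 7.038e+09 s = 223 years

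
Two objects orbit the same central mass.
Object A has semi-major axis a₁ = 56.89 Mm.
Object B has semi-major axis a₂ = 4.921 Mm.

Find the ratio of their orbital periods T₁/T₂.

Convert to SI: a₁ = 56.89 Mm = 5.689e+07 m; a₂ = 4.921 Mm = 4.921e+06 m.
From Kepler's third law, (T₁/T₂)² = (a₁/a₂)³, so T₁/T₂ = (a₁/a₂)^(3/2).
a₁/a₂ = 5.689e+07 / 4.921e+06 = 11.5607.
T₁/T₂ = (11.5607)^(3/2) ≈ 39.31.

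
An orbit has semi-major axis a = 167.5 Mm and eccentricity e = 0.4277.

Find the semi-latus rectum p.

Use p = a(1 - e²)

Convert to SI: a = 167.5 Mm = 1.675e+08 m.
p = a (1 − e²).
p = 1.675e+08 · (1 − (0.4277)²) = 1.675e+08 · 0.817073 ≈ 1.369e+08 m = 136.9 Mm.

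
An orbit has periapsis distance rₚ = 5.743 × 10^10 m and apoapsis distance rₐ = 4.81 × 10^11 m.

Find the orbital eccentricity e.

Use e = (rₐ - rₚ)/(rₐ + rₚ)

e = (rₐ − rₚ) / (rₐ + rₚ).
e = (4.81e+11 − 5.743e+10) / (4.81e+11 + 5.743e+10) = 4.2357e+11 / 5.3843e+11 ≈ 0.7867.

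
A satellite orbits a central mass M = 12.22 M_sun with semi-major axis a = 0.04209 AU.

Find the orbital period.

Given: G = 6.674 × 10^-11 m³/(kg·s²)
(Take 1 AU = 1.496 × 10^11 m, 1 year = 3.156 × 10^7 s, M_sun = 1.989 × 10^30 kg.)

Convert to SI: a = 0.04209 AU = 6.29666e+09 m; M = 12.22 M_sun = 2.43056e+31 kg.
GM = G · M = 6.674e-11 · 2.43056e+31 = 1.62215e+21 m³/s².
Kepler's third law: T = 2π √(a³ / GM).
Substituting a = 6.29666e+09 m and GM = 1.62215e+21 m³/s²:
T = 2π √((6.29666e+09)³ / 1.62215e+21) s
T ≈ 7.795e+04 s = 0.00247 years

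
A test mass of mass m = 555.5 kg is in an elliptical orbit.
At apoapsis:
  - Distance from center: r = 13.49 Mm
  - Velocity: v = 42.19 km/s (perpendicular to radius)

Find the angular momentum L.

Convert to SI: r = 13.49 Mm = 1.349e+07 m; v = 42.19 km/s = 42190 m/s.
Since v is perpendicular to r, L = m · v · r.
L = 555.5 · 42190 · 1.349e+07 kg·m²/s ≈ 3.162e+14 kg·m²/s.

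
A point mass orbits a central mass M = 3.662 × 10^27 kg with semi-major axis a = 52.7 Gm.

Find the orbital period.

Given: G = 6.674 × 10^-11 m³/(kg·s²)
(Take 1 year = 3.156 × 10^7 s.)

Convert to SI: a = 52.7 Gm = 5.27e+10 m.
GM = G · M = 6.674e-11 · 3.662e+27 = 2.44402e+17 m³/s².
Kepler's third law: T = 2π √(a³ / GM).
Substituting a = 5.27e+10 m and GM = 2.44402e+17 m³/s²:
T = 2π √((5.27e+10)³ / 2.44402e+17) s
T ≈ 1.538e+08 s = 4.872 years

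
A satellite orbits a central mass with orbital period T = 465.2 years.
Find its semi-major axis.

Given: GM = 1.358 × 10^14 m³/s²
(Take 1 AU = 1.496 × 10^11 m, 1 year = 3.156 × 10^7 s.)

Convert to SI: T = 465.2 years = 1.46817e+10 s.
Invert Kepler's third law: a = (GM · T² / (4π²))^(1/3).
Substituting T = 1.46817e+10 s and GM = 1.358e+14 m³/s²:
a = (1.358e+14 · (1.46817e+10)² / (4π²))^(1/3) m
a ≈ 9.051e+10 m = 0.605 AU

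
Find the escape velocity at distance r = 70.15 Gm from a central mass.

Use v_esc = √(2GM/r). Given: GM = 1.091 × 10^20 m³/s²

Convert to SI: r = 70.15 Gm = 7.015e+10 m.
Escape velocity comes from setting total energy to zero: ½v² − GM/r = 0 ⇒ v_esc = √(2GM / r).
v_esc = √(2 · 1.091e+20 / 7.015e+10) m/s ≈ 5.577e+04 m/s = 55.77 km/s.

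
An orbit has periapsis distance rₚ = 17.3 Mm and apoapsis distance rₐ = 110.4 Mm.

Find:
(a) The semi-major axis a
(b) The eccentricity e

Convert to SI: rₚ = 17.3 Mm = 1.73e+07 m; rₐ = 110.4 Mm = 1.104e+08 m.
(a) a = (rₚ + rₐ) / 2 = (1.73e+07 + 1.104e+08) / 2 ≈ 6.385e+07 m = 63.85 Mm.
(b) e = (rₐ − rₚ) / (rₐ + rₚ) = (1.104e+08 − 1.73e+07) / (1.104e+08 + 1.73e+07) ≈ 0.7291.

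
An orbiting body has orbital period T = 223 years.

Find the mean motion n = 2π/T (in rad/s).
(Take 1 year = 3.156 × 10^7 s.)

Convert to SI: T = 223 years = 7.03788e+09 s.
n = 2π / T.
n = 2π / 7.03788e+09 s ≈ 8.928e-10 rad/s.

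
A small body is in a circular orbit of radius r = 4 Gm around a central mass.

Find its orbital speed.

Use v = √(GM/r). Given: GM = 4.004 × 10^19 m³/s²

Convert to SI: r = 4 Gm = 4e+09 m.
For a circular orbit, gravity supplies the centripetal force, so v = √(GM / r).
v = √(4.004e+19 / 4e+09) m/s ≈ 1e+05 m/s = 100 km/s.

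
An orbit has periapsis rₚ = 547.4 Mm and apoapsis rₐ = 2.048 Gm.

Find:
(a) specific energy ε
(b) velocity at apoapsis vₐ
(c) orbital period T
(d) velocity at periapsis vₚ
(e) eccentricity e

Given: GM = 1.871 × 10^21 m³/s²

Convert to SI: rₚ = 547.4 Mm = 5.474e+08 m; rₐ = 2.048 Gm = 2.048e+09 m.
(a) With a = (rₚ + rₐ)/2 = 1.2977e+09 m, ε = −GM/(2a) = −1.871e+21/(2 · 1.2977e+09) J/kg ≈ -7.209e+11 J/kg
(b) With a = (rₚ + rₐ)/2 = 1.2977e+09 m, vₐ = √(GM (2/rₐ − 1/a)) = √(1.871e+21 · (2/2.048e+09 − 1/1.2977e+09)) m/s ≈ 6.208e+05 m/s
(c) With a = (rₚ + rₐ)/2 = 1.2977e+09 m, T = 2π √(a³/GM) = 2π √((1.2977e+09)³/1.871e+21) s ≈ 6791 s
(d) With a = (rₚ + rₐ)/2 = 1.2977e+09 m, vₚ = √(GM (2/rₚ − 1/a)) = √(1.871e+21 · (2/5.474e+08 − 1/1.2977e+09)) m/s ≈ 2.323e+06 m/s
(e) e = (rₐ − rₚ)/(rₐ + rₚ) = (2.048e+09 − 5.474e+08)/(2.048e+09 + 5.474e+08) ≈ 0.5782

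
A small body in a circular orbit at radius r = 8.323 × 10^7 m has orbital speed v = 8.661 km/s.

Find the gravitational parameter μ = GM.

Convert to SI: v = 8.661 km/s = 8661 m/s.
For a circular orbit v² = GM/r, so GM = v² · r.
GM = (8661)² · 8.323e+07 m³/s² ≈ 6.243e+15 m³/s² = 6.243 × 10^15 m³/s².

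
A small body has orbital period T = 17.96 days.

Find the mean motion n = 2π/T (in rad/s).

Convert to SI: T = 17.96 days = 1.55174e+06 s.
n = 2π / T.
n = 2π / 1.55174e+06 s ≈ 4.049e-06 rad/s.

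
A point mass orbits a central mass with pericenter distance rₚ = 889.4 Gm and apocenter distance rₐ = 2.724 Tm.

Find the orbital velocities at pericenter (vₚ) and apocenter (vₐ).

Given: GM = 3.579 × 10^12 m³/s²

Convert to SI: rₚ = 889.4 Gm = 8.894e+11 m; rₐ = 2.724 Tm = 2.724e+12 m.
Use the vis-viva equation v² = GM(2/r − 1/a) with a = (rₚ + rₐ)/2 = (8.894e+11 + 2.724e+12)/2 = 1.8067e+12 m.
vₚ = √(GM · (2/rₚ − 1/a)) = √(3.579e+12 · (2/8.894e+11 − 1/1.8067e+12)) m/s ≈ 2.463 m/s = 2.463 m/s.
vₐ = √(GM · (2/rₐ − 1/a)) = √(3.579e+12 · (2/2.724e+12 − 1/1.8067e+12)) m/s ≈ 0.8042 m/s = 0.8042 m/s.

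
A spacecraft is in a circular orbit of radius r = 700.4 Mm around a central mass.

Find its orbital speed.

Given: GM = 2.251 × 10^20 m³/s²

Convert to SI: r = 700.4 Mm = 7.004e+08 m.
For a circular orbit, gravity supplies the centripetal force, so v = √(GM / r).
v = √(2.251e+20 / 7.004e+08) m/s ≈ 5.669e+05 m/s = 566.9 km/s.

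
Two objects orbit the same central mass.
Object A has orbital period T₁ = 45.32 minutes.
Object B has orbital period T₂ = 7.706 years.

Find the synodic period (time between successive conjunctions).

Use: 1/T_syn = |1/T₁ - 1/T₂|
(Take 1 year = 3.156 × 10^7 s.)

Convert to SI: T₁ = 45.32 minutes = 2719.2 s; T₂ = 7.706 years = 2.43201e+08 s.
T_syn = |T₁ · T₂ / (T₁ − T₂)|.
T_syn = |2719.2 · 2.43201e+08 / (2719.2 − 2.43201e+08)| s ≈ 2719 s = 45.32 minutes.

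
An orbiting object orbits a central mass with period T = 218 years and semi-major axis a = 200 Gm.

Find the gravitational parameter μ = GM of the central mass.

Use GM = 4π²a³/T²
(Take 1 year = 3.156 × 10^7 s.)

Convert to SI: T = 218 years = 6.88008e+09 s; a = 200 Gm = 2e+11 m.
GM = 4π² · a³ / T².
GM = 4π² · (2e+11)³ / (6.88008e+09)² m³/s² ≈ 6.672e+15 m³/s² = 6.672 × 10^15 m³/s².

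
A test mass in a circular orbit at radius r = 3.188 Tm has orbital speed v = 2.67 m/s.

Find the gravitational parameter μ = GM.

Convert to SI: r = 3.188 Tm = 3.188e+12 m.
For a circular orbit v² = GM/r, so GM = v² · r.
GM = (2.67)² · 3.188e+12 m³/s² ≈ 2.273e+13 m³/s² = 2.273 × 10^13 m³/s².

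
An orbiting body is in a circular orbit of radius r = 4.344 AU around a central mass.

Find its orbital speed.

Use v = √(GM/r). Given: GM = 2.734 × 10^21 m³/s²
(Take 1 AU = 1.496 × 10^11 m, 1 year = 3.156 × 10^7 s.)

Convert to SI: r = 4.344 AU = 6.49862e+11 m.
For a circular orbit, gravity supplies the centripetal force, so v = √(GM / r).
v = √(2.734e+21 / 6.49862e+11) m/s ≈ 6.486e+04 m/s = 13.68 AU/year.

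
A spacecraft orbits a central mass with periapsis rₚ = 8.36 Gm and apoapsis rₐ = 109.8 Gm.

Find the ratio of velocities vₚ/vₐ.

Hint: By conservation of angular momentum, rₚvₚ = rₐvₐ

Convert to SI: rₚ = 8.36 Gm = 8.36e+09 m; rₐ = 109.8 Gm = 1.098e+11 m.
Conservation of angular momentum gives rₚvₚ = rₐvₐ, so vₚ/vₐ = rₐ/rₚ.
vₚ/vₐ = 1.098e+11 / 8.36e+09 ≈ 13.13.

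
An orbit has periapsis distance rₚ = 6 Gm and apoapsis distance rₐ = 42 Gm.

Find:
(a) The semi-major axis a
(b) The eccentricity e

Convert to SI: rₚ = 6 Gm = 6e+09 m; rₐ = 42 Gm = 4.2e+10 m.
(a) a = (rₚ + rₐ) / 2 = (6e+09 + 4.2e+10) / 2 ≈ 2.4e+10 m = 24 Gm.
(b) e = (rₐ − rₚ) / (rₐ + rₚ) = (4.2e+10 − 6e+09) / (4.2e+10 + 6e+09) ≈ 0.75.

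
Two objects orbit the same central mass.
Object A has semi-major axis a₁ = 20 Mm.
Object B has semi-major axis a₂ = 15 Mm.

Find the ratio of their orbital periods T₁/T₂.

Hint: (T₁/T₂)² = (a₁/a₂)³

Convert to SI: a₁ = 20 Mm = 2e+07 m; a₂ = 15 Mm = 1.5e+07 m.
From Kepler's third law, (T₁/T₂)² = (a₁/a₂)³, so T₁/T₂ = (a₁/a₂)^(3/2).
a₁/a₂ = 2e+07 / 1.5e+07 = 1.33333.
T₁/T₂ = (1.33333)^(3/2) ≈ 1.54.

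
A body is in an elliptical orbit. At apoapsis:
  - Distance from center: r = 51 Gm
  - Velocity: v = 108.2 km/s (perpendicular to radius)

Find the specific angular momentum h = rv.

Convert to SI: r = 51 Gm = 5.1e+10 m; v = 108.2 km/s = 108200 m/s.
With v perpendicular to r, h = r · v.
h = 5.1e+10 · 108200 m²/s ≈ 5.518e+15 m²/s.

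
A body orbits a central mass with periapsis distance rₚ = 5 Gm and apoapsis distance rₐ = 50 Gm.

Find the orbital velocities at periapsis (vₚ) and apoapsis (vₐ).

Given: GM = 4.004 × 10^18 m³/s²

Convert to SI: rₚ = 5 Gm = 5e+09 m; rₐ = 50 Gm = 5e+10 m.
Use the vis-viva equation v² = GM(2/r − 1/a) with a = (rₚ + rₐ)/2 = (5e+09 + 5e+10)/2 = 2.75e+10 m.
vₚ = √(GM · (2/rₚ − 1/a)) = √(4.004e+18 · (2/5e+09 − 1/2.75e+10)) m/s ≈ 3.816e+04 m/s = 38.16 km/s.
vₐ = √(GM · (2/rₐ − 1/a)) = √(4.004e+18 · (2/5e+10 − 1/2.75e+10)) m/s ≈ 3816 m/s = 3.816 km/s.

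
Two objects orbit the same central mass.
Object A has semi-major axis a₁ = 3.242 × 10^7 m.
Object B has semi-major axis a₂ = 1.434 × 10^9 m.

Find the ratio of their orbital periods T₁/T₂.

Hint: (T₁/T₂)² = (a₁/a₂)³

From Kepler's third law, (T₁/T₂)² = (a₁/a₂)³, so T₁/T₂ = (a₁/a₂)^(3/2).
a₁/a₂ = 3.242e+07 / 1.434e+09 = 0.0226081.
T₁/T₂ = (0.0226081)^(3/2) ≈ 0.003399.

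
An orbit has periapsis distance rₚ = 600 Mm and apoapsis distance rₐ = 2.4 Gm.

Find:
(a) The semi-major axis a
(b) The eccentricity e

Convert to SI: rₚ = 600 Mm = 6e+08 m; rₐ = 2.4 Gm = 2.4e+09 m.
(a) a = (rₚ + rₐ) / 2 = (6e+08 + 2.4e+09) / 2 ≈ 1.5e+09 m = 1.5 Gm.
(b) e = (rₐ − rₚ) / (rₐ + rₚ) = (2.4e+09 − 6e+08) / (2.4e+09 + 6e+08) ≈ 0.6.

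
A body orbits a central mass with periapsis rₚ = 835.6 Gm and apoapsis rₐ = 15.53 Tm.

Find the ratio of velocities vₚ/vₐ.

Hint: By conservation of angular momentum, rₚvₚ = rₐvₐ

Convert to SI: rₚ = 835.6 Gm = 8.356e+11 m; rₐ = 15.53 Tm = 1.553e+13 m.
Conservation of angular momentum gives rₚvₚ = rₐvₐ, so vₚ/vₐ = rₐ/rₚ.
vₚ/vₐ = 1.553e+13 / 8.356e+11 ≈ 18.59.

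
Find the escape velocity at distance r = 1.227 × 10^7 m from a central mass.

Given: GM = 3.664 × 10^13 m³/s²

Escape velocity comes from setting total energy to zero: ½v² − GM/r = 0 ⇒ v_esc = √(2GM / r).
v_esc = √(2 · 3.664e+13 / 1.227e+07) m/s ≈ 2444 m/s = 2.444 km/s.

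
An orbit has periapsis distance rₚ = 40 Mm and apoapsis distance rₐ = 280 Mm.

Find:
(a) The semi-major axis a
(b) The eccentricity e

Convert to SI: rₚ = 40 Mm = 4e+07 m; rₐ = 280 Mm = 2.8e+08 m.
(a) a = (rₚ + rₐ) / 2 = (4e+07 + 2.8e+08) / 2 ≈ 1.6e+08 m = 160 Mm.
(b) e = (rₐ − rₚ) / (rₐ + rₚ) = (2.8e+08 − 4e+07) / (2.8e+08 + 4e+07) ≈ 0.75.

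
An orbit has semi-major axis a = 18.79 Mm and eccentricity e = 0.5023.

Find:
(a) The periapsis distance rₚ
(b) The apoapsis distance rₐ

Convert to SI: a = 18.79 Mm = 1.879e+07 m.
(a) rₚ = a(1 − e) = 1.879e+07 · (1 − 0.5023) = 1.879e+07 · 0.4977 ≈ 9.352e+06 m = 9.352 Mm.
(b) rₐ = a(1 + e) = 1.879e+07 · (1 + 0.5023) = 1.879e+07 · 1.5023 ≈ 2.823e+07 m = 28.23 Mm.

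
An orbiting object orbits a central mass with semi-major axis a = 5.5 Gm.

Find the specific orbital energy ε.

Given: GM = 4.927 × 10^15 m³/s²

Convert to SI: a = 5.5 Gm = 5.5e+09 m.
ε = −GM / (2a).
ε = −4.927e+15 / (2 · 5.5e+09) J/kg ≈ -4.479e+05 J/kg = -447.9 kJ/kg.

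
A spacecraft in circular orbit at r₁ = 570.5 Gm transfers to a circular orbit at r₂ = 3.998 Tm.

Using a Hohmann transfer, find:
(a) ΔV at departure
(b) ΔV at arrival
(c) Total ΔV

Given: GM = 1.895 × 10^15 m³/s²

Convert to SI: r₁ = 570.5 Gm = 5.705e+11 m; r₂ = 3.998 Tm = 3.998e+12 m.
Transfer semi-major axis: a_t = (r₁ + r₂)/2 = (5.705e+11 + 3.998e+12)/2 = 2.28425e+12 m.
Circular speeds: v₁ = √(GM/r₁) = 57.6337 m/s, v₂ = √(GM/r₂) = 21.7712 m/s.
Transfer speeds (vis-viva v² = GM(2/r − 1/a_t)): v₁ᵗ = 76.2476 m/s, v₂ᵗ = 10.8803 m/s.
(a) ΔV₁ = |v₁ᵗ − v₁| ≈ 18.61 m/s = 18.61 m/s.
(b) ΔV₂ = |v₂ − v₂ᵗ| ≈ 10.89 m/s = 10.89 m/s.
(c) ΔV_total = ΔV₁ + ΔV₂ ≈ 29.5 m/s = 29.5 m/s.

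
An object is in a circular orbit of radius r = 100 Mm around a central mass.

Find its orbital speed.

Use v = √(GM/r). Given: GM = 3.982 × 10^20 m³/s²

Convert to SI: r = 100 Mm = 1e+08 m.
For a circular orbit, gravity supplies the centripetal force, so v = √(GM / r).
v = √(3.982e+20 / 1e+08) m/s ≈ 1.995e+06 m/s = 1995 km/s.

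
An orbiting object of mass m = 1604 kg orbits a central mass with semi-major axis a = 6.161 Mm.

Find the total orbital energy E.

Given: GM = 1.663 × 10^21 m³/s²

Convert to SI: a = 6.161 Mm = 6.161e+06 m.
E = −GMm / (2a).
E = −1.663e+21 · 1604 / (2 · 6.161e+06) J ≈ -2.165e+17 J = -216.5 PJ.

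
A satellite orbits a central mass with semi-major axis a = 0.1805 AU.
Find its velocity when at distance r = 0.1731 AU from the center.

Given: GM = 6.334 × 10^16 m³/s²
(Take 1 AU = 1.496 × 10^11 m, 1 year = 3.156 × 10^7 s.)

Convert to SI: a = 0.1805 AU = 2.70028e+10 m; r = 0.1731 AU = 2.58958e+10 m.
Vis-viva: v = √(GM · (2/r − 1/a)).
2/r − 1/a = 2/2.58958e+10 − 1/2.70028e+10 = 4.01995e-11 m⁻¹.
v = √(6.334e+16 · 4.01995e-11) m/s ≈ 1596 m/s = 0.3366 AU/year.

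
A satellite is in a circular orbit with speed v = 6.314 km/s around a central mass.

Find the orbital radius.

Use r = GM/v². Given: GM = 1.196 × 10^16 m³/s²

Convert to SI: v = 6.314 km/s = 6314 m/s.
For a circular orbit, v² = GM / r, so r = GM / v².
r = 1.196e+16 / (6314)² m ≈ 3e+08 m = 300 Mm.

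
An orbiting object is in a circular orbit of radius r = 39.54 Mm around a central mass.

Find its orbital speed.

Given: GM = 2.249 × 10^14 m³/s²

Convert to SI: r = 39.54 Mm = 3.954e+07 m.
For a circular orbit, gravity supplies the centripetal force, so v = √(GM / r).
v = √(2.249e+14 / 3.954e+07) m/s ≈ 2385 m/s = 2.385 km/s.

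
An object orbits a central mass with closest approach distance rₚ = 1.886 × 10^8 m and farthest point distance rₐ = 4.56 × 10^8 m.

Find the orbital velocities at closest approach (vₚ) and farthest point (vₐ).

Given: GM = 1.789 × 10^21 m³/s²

Use the vis-viva equation v² = GM(2/r − 1/a) with a = (rₚ + rₐ)/2 = (1.886e+08 + 4.56e+08)/2 = 3.223e+08 m.
vₚ = √(GM · (2/rₚ − 1/a)) = √(1.789e+21 · (2/1.886e+08 − 1/3.223e+08)) m/s ≈ 3.663e+06 m/s = 3663 km/s.
vₐ = √(GM · (2/rₐ − 1/a)) = √(1.789e+21 · (2/4.56e+08 − 1/3.223e+08)) m/s ≈ 1.515e+06 m/s = 1515 km/s.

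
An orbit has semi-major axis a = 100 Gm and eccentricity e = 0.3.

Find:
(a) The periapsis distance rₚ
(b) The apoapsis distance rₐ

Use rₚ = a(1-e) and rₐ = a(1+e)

Convert to SI: a = 100 Gm = 1e+11 m.
(a) rₚ = a(1 − e) = 1e+11 · (1 − 0.3) = 1e+11 · 0.7 ≈ 7e+10 m = 70 Gm.
(b) rₐ = a(1 + e) = 1e+11 · (1 + 0.3) = 1e+11 · 1.3 ≈ 1.3e+11 m = 130 Gm.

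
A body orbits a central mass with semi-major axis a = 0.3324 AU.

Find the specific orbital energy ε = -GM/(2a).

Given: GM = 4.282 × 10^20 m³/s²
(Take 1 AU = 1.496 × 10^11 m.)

Convert to SI: a = 0.3324 AU = 4.9727e+10 m.
ε = −GM / (2a).
ε = −4.282e+20 / (2 · 4.9727e+10) J/kg ≈ -4.306e+09 J/kg = -4.306 GJ/kg.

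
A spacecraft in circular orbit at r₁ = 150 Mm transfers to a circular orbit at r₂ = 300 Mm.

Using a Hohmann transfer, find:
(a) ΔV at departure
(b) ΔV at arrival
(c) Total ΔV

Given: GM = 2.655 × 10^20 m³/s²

Convert to SI: r₁ = 150 Mm = 1.5e+08 m; r₂ = 300 Mm = 3e+08 m.
Transfer semi-major axis: a_t = (r₁ + r₂)/2 = (1.5e+08 + 3e+08)/2 = 2.25e+08 m.
Circular speeds: v₁ = √(GM/r₁) = 1.33041e+06 m/s, v₂ = √(GM/r₂) = 940744 m/s.
Transfer speeds (vis-viva v² = GM(2/r − 1/a_t)): v₁ᵗ = 1.53623e+06 m/s, v₂ᵗ = 768115 m/s.
(a) ΔV₁ = |v₁ᵗ − v₁| ≈ 2.058e+05 m/s = 205.8 km/s.
(b) ΔV₂ = |v₂ − v₂ᵗ| ≈ 1.726e+05 m/s = 172.6 km/s.
(c) ΔV_total = ΔV₁ + ΔV₂ ≈ 3.784e+05 m/s = 378.4 km/s.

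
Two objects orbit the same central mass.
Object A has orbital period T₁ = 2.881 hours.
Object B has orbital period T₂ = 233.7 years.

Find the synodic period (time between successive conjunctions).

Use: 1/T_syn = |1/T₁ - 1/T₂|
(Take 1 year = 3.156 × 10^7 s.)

Convert to SI: T₁ = 2.881 hours = 10371.6 s; T₂ = 233.7 years = 7.37557e+09 s.
T_syn = |T₁ · T₂ / (T₁ − T₂)|.
T_syn = |10371.6 · 7.37557e+09 / (10371.6 − 7.37557e+09)| s ≈ 1.037e+04 s = 2.881 hours.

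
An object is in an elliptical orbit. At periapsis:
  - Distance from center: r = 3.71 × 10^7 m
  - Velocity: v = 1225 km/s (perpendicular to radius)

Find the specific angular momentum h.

Convert to SI: v = 1225 km/s = 1.225e+06 m/s.
With v perpendicular to r, h = r · v.
h = 3.71e+07 · 1.225e+06 m²/s ≈ 4.545e+13 m²/s.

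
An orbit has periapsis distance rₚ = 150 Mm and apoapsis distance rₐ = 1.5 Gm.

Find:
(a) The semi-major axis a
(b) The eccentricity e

Convert to SI: rₚ = 150 Mm = 1.5e+08 m; rₐ = 1.5 Gm = 1.5e+09 m.
(a) a = (rₚ + rₐ) / 2 = (1.5e+08 + 1.5e+09) / 2 ≈ 8.25e+08 m = 825 Mm.
(b) e = (rₐ − rₚ) / (rₐ + rₚ) = (1.5e+09 − 1.5e+08) / (1.5e+09 + 1.5e+08) ≈ 0.8182.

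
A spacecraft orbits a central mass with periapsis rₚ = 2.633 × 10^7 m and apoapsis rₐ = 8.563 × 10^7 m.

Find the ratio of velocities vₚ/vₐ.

Conservation of angular momentum gives rₚvₚ = rₐvₐ, so vₚ/vₐ = rₐ/rₚ.
vₚ/vₐ = 8.563e+07 / 2.633e+07 ≈ 3.252.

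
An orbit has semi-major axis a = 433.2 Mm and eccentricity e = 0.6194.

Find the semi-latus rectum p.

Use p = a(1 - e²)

Convert to SI: a = 433.2 Mm = 4.332e+08 m.
p = a (1 − e²).
p = 4.332e+08 · (1 − (0.6194)²) = 4.332e+08 · 0.616344 ≈ 2.67e+08 m = 267 Mm.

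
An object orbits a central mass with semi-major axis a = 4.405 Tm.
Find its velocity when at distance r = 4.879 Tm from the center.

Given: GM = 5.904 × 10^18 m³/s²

Convert to SI: a = 4.405 Tm = 4.405e+12 m; r = 4.879 Tm = 4.879e+12 m.
Vis-viva: v = √(GM · (2/r − 1/a)).
2/r − 1/a = 2/4.879e+12 − 1/4.405e+12 = 1.82905e-13 m⁻¹.
v = √(5.904e+18 · 1.82905e-13) m/s ≈ 1039 m/s = 1.039 km/s.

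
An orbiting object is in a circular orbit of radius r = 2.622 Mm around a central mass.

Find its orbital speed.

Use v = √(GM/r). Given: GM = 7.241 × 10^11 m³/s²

Convert to SI: r = 2.622 Mm = 2.622e+06 m.
For a circular orbit, gravity supplies the centripetal force, so v = √(GM / r).
v = √(7.241e+11 / 2.622e+06) m/s ≈ 525.5 m/s = 525.5 m/s.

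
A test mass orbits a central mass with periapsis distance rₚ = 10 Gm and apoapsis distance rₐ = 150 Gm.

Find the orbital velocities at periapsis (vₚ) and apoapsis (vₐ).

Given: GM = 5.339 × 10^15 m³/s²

Convert to SI: rₚ = 10 Gm = 1e+10 m; rₐ = 150 Gm = 1.5e+11 m.
Use the vis-viva equation v² = GM(2/r − 1/a) with a = (rₚ + rₐ)/2 = (1e+10 + 1.5e+11)/2 = 8e+10 m.
vₚ = √(GM · (2/rₚ − 1/a)) = √(5.339e+15 · (2/1e+10 − 1/8e+10)) m/s ≈ 1001 m/s = 1.001 km/s.
vₐ = √(GM · (2/rₐ − 1/a)) = √(5.339e+15 · (2/1.5e+11 − 1/8e+10)) m/s ≈ 66.7 m/s = 66.7 m/s.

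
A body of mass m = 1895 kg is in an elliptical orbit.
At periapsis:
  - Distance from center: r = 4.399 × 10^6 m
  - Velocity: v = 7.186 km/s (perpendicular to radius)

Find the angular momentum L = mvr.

Convert to SI: v = 7.186 km/s = 7186 m/s.
Since v is perpendicular to r, L = m · v · r.
L = 1895 · 7186 · 4.399e+06 kg·m²/s ≈ 5.99e+13 kg·m²/s.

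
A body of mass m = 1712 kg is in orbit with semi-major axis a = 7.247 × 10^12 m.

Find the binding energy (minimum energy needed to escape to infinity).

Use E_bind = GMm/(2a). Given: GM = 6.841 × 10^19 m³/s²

Total orbital energy is E = −GMm/(2a); binding energy is E_bind = −E = GMm/(2a).
E_bind = 6.841e+19 · 1712 / (2 · 7.247e+12) J ≈ 8.08e+09 J = 8.08 GJ.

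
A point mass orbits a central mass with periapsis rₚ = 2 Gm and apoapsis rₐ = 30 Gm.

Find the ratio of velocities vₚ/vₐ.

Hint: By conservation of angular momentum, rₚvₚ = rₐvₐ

Convert to SI: rₚ = 2 Gm = 2e+09 m; rₐ = 30 Gm = 3e+10 m.
Conservation of angular momentum gives rₚvₚ = rₐvₐ, so vₚ/vₐ = rₐ/rₚ.
vₚ/vₐ = 3e+10 / 2e+09 ≈ 15.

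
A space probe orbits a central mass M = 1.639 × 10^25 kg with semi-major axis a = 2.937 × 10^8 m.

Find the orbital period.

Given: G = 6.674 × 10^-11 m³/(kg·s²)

GM = G · M = 6.674e-11 · 1.639e+25 = 1.09387e+15 m³/s².
Kepler's third law: T = 2π √(a³ / GM).
Substituting a = 2.937e+08 m and GM = 1.09387e+15 m³/s²:
T = 2π √((2.937e+08)³ / 1.09387e+15) s
T ≈ 9.562e+05 s = 11.07 days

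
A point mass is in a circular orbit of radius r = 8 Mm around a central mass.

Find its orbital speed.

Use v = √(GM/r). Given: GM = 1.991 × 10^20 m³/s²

Convert to SI: r = 8 Mm = 8e+06 m.
For a circular orbit, gravity supplies the centripetal force, so v = √(GM / r).
v = √(1.991e+20 / 8e+06) m/s ≈ 4.989e+06 m/s = 4989 km/s.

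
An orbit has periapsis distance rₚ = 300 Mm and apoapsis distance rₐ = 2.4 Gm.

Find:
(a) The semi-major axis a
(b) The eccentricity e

Convert to SI: rₚ = 300 Mm = 3e+08 m; rₐ = 2.4 Gm = 2.4e+09 m.
(a) a = (rₚ + rₐ) / 2 = (3e+08 + 2.4e+09) / 2 ≈ 1.35e+09 m = 1.35 Gm.
(b) e = (rₐ − rₚ) / (rₐ + rₚ) = (2.4e+09 − 3e+08) / (2.4e+09 + 3e+08) ≈ 0.7778.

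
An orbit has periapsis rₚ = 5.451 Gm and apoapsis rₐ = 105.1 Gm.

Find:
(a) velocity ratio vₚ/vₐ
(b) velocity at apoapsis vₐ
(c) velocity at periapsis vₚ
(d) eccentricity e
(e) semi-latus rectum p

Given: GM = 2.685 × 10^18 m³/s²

Convert to SI: rₚ = 5.451 Gm = 5.451e+09 m; rₐ = 105.1 Gm = 1.051e+11 m.
(a) Conservation of angular momentum (rₚvₚ = rₐvₐ) gives vₚ/vₐ = rₐ/rₚ = 1.051e+11/5.451e+09 ≈ 19.28
(b) With a = (rₚ + rₐ)/2 = 5.52755e+10 m, vₐ = √(GM (2/rₐ − 1/a)) = √(2.685e+18 · (2/1.051e+11 − 1/5.52755e+10)) m/s ≈ 1587 m/s
(c) With a = (rₚ + rₐ)/2 = 5.52755e+10 m, vₚ = √(GM (2/rₚ − 1/a)) = √(2.685e+18 · (2/5.451e+09 − 1/5.52755e+10)) m/s ≈ 3.06e+04 m/s
(d) e = (rₐ − rₚ)/(rₐ + rₚ) = (1.051e+11 − 5.451e+09)/(1.051e+11 + 5.451e+09) ≈ 0.9014
(e) From a = (rₚ + rₐ)/2 = 5.52755e+10 m and e = (rₐ − rₚ)/(rₐ + rₚ) = 0.901385, p = a(1 − e²) = 5.52755e+10 · (1 − (0.901385)²) ≈ 1.036e+10 m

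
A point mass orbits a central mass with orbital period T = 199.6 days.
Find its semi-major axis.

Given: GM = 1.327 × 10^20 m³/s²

Convert to SI: T = 199.6 days = 1.72454e+07 s.
Invert Kepler's third law: a = (GM · T² / (4π²))^(1/3).
Substituting T = 1.72454e+07 s and GM = 1.327e+20 m³/s²:
a = (1.327e+20 · (1.72454e+07)² / (4π²))^(1/3) m
a ≈ 9.999e+10 m = 99.99 Gm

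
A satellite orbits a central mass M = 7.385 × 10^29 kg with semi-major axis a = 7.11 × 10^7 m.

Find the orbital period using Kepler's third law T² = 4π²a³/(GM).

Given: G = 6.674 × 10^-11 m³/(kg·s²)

GM = G · M = 6.674e-11 · 7.385e+29 = 4.92875e+19 m³/s².
Kepler's third law: T = 2π √(a³ / GM).
Substituting a = 7.11e+07 m and GM = 4.92875e+19 m³/s²:
T = 2π √((7.11e+07)³ / 4.92875e+19) s
T ≈ 536.6 s = 8.943 minutes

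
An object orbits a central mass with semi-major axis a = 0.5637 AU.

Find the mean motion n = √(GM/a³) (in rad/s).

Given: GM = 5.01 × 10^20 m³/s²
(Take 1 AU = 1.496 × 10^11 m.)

Convert to SI: a = 0.5637 AU = 8.43295e+10 m.
n = √(GM / a³).
n = √(5.01e+20 / (8.43295e+10)³) rad/s ≈ 9.14e-07 rad/s.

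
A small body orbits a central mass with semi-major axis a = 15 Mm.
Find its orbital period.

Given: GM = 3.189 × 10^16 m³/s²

Convert to SI: a = 15 Mm = 1.5e+07 m.
Kepler's third law: T = 2π √(a³ / GM).
Substituting a = 1.5e+07 m and GM = 3.189e+16 m³/s²:
T = 2π √((1.5e+07)³ / 3.189e+16) s
T ≈ 2044 s = 34.07 minutes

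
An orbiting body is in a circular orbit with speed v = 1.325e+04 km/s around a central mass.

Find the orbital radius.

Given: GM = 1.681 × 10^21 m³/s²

Convert to SI: v = 1.325e+04 km/s = 1.325e+07 m/s.
For a circular orbit, v² = GM / r, so r = GM / v².
r = 1.681e+21 / (1.325e+07)² m ≈ 9.575e+06 m = 9.575 Mm.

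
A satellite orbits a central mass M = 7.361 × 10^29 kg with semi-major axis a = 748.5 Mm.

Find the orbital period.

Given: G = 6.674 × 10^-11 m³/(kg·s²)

Convert to SI: a = 748.5 Mm = 7.485e+08 m.
GM = G · M = 6.674e-11 · 7.361e+29 = 4.91273e+19 m³/s².
Kepler's third law: T = 2π √(a³ / GM).
Substituting a = 7.485e+08 m and GM = 4.91273e+19 m³/s²:
T = 2π √((7.485e+08)³ / 4.91273e+19) s
T ≈ 1.836e+04 s = 5.099 hours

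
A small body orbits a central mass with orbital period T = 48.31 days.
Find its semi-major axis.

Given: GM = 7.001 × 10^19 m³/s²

Convert to SI: T = 48.31 days = 4.17398e+06 s.
Invert Kepler's third law: a = (GM · T² / (4π²))^(1/3).
Substituting T = 4.17398e+06 s and GM = 7.001e+19 m³/s²:
a = (7.001e+19 · (4.17398e+06)² / (4π²))^(1/3) m
a ≈ 3.138e+10 m = 31.38 Gm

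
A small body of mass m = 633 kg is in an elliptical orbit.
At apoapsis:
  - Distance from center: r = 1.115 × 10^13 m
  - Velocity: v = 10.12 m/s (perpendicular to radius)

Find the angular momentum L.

Since v is perpendicular to r, L = m · v · r.
L = 633 · 10.12 · 1.115e+13 kg·m²/s ≈ 7.143e+16 kg·m²/s.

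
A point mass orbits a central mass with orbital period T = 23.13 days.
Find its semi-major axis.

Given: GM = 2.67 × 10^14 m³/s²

Convert to SI: T = 23.13 days = 1.99843e+06 s.
Invert Kepler's third law: a = (GM · T² / (4π²))^(1/3).
Substituting T = 1.99843e+06 s and GM = 2.67e+14 m³/s²:
a = (2.67e+14 · (1.99843e+06)² / (4π²))^(1/3) m
a ≈ 3e+08 m = 300 Mm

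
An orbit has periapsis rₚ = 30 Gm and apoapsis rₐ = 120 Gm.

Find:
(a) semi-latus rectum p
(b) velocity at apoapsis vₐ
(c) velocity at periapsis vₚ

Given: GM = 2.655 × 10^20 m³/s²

Convert to SI: rₚ = 30 Gm = 3e+10 m; rₐ = 120 Gm = 1.2e+11 m.
(a) From a = (rₚ + rₐ)/2 = 7.5e+10 m and e = (rₐ − rₚ)/(rₐ + rₚ) = 0.6, p = a(1 − e²) = 7.5e+10 · (1 − (0.6)²) ≈ 4.8e+10 m
(b) With a = (rₚ + rₐ)/2 = 7.5e+10 m, vₐ = √(GM (2/rₐ − 1/a)) = √(2.655e+20 · (2/1.2e+11 − 1/7.5e+10)) m/s ≈ 2.975e+04 m/s
(c) With a = (rₚ + rₐ)/2 = 7.5e+10 m, vₚ = √(GM (2/rₚ − 1/a)) = √(2.655e+20 · (2/3e+10 − 1/7.5e+10)) m/s ≈ 1.19e+05 m/s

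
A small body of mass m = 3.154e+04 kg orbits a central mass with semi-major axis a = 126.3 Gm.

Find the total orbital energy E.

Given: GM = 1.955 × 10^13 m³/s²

Convert to SI: a = 126.3 Gm = 1.263e+11 m.
E = −GMm / (2a).
E = −1.955e+13 · 3.154e+04 / (2 · 1.263e+11) J ≈ -2.441e+06 J = -2.441 MJ.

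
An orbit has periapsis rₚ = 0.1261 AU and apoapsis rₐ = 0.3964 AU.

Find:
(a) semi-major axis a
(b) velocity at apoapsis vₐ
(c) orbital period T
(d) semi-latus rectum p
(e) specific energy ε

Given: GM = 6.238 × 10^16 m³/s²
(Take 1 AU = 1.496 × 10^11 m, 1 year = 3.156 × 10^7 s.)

Convert to SI: rₚ = 0.1261 AU = 1.88646e+10 m; rₐ = 0.3964 AU = 5.93014e+10 m.
(a) a = (rₚ + rₐ)/2 = (1.88646e+10 + 5.93014e+10)/2 ≈ 3.908e+10 m
(b) With a = (rₚ + rₐ)/2 = 3.9083e+10 m, vₐ = √(GM (2/rₐ − 1/a)) = √(6.238e+16 · (2/5.93014e+10 − 1/3.9083e+10)) m/s ≈ 712.6 m/s
(c) With a = (rₚ + rₐ)/2 = 3.9083e+10 m, T = 2π √(a³/GM) = 2π √((3.9083e+10)³/6.238e+16) s ≈ 1.944e+08 s
(d) From a = (rₚ + rₐ)/2 = 3.9083e+10 m and e = (rₐ − rₚ)/(rₐ + rₚ) = 0.517321, p = a(1 − e²) = 3.9083e+10 · (1 − (0.517321)²) ≈ 2.862e+10 m
(e) With a = (rₚ + rₐ)/2 = 3.9083e+10 m, ε = −GM/(2a) = −6.238e+16/(2 · 3.9083e+10) J/kg ≈ -7.98e+05 J/kg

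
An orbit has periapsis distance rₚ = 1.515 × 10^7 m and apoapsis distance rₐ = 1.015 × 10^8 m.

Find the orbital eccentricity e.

e = (rₐ − rₚ) / (rₐ + rₚ).
e = (1.015e+08 − 1.515e+07) / (1.015e+08 + 1.515e+07) = 8.635e+07 / 1.1665e+08 ≈ 0.7402.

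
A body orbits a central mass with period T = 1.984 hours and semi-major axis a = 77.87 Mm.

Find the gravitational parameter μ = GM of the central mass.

Convert to SI: T = 1.984 hours = 7142.4 s; a = 77.87 Mm = 7.787e+07 m.
GM = 4π² · a³ / T².
GM = 4π² · (7.787e+07)³ / (7142.4)² m³/s² ≈ 3.654e+17 m³/s² = 3.654 × 10^17 m³/s².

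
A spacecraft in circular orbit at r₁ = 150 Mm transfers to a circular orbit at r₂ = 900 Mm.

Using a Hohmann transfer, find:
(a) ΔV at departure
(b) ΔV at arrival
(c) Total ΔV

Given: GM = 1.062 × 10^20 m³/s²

Convert to SI: r₁ = 150 Mm = 1.5e+08 m; r₂ = 900 Mm = 9e+08 m.
Transfer semi-major axis: a_t = (r₁ + r₂)/2 = (1.5e+08 + 9e+08)/2 = 5.25e+08 m.
Circular speeds: v₁ = √(GM/r₁) = 841427 m/s, v₂ = √(GM/r₂) = 343511 m/s.
Transfer speeds (vis-viva v² = GM(2/r − 1/a_t)): v₁ᵗ = 1.10169e+06 m/s, v₂ᵗ = 183615 m/s.
(a) ΔV₁ = |v₁ᵗ − v₁| ≈ 2.603e+05 m/s = 260.3 km/s.
(b) ΔV₂ = |v₂ − v₂ᵗ| ≈ 1.599e+05 m/s = 159.9 km/s.
(c) ΔV_total = ΔV₁ + ΔV₂ ≈ 4.202e+05 m/s = 420.2 km/s.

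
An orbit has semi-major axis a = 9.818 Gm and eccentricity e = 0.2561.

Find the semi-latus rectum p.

Convert to SI: a = 9.818 Gm = 9.818e+09 m.
p = a (1 − e²).
p = 9.818e+09 · (1 − (0.2561)²) = 9.818e+09 · 0.934413 ≈ 9.174e+09 m = 9.174 Gm.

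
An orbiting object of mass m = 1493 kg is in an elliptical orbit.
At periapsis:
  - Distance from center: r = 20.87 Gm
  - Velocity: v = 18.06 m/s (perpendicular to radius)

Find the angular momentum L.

Convert to SI: r = 20.87 Gm = 2.087e+10 m.
Since v is perpendicular to r, L = m · v · r.
L = 1493 · 18.06 · 2.087e+10 kg·m²/s ≈ 5.627e+14 kg·m²/s.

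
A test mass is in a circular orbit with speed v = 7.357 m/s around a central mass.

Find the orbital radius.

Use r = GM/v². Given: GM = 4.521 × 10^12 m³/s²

For a circular orbit, v² = GM / r, so r = GM / v².
r = 4.521e+12 / (7.357)² m ≈ 8.353e+10 m = 8.353 × 10^10 m.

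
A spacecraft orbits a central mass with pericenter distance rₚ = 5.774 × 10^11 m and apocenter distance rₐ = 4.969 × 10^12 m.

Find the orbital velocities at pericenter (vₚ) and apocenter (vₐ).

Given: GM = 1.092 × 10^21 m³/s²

Use the vis-viva equation v² = GM(2/r − 1/a) with a = (rₚ + rₐ)/2 = (5.774e+11 + 4.969e+12)/2 = 2.7732e+12 m.
vₚ = √(GM · (2/rₚ − 1/a)) = √(1.092e+21 · (2/5.774e+11 − 1/2.7732e+12)) m/s ≈ 5.821e+04 m/s = 58.21 km/s.
vₐ = √(GM · (2/rₐ − 1/a)) = √(1.092e+21 · (2/4.969e+12 − 1/2.7732e+12)) m/s ≈ 6764 m/s = 6.764 km/s.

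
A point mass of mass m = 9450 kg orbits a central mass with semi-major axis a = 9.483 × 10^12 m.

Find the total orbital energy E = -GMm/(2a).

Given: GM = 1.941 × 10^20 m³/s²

E = −GMm / (2a).
E = −1.941e+20 · 9450 / (2 · 9.483e+12) J ≈ -9.671e+10 J = -96.71 GJ.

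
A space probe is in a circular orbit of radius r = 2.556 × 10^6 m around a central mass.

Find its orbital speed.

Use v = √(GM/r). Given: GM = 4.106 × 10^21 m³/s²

For a circular orbit, gravity supplies the centripetal force, so v = √(GM / r).
v = √(4.106e+21 / 2.556e+06) m/s ≈ 4.008e+07 m/s = 4.008e+04 km/s.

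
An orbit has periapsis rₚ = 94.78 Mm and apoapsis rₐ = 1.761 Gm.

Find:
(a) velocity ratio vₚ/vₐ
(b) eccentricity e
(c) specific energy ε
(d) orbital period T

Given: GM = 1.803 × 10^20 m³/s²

Convert to SI: rₚ = 94.78 Mm = 9.478e+07 m; rₐ = 1.761 Gm = 1.761e+09 m.
(a) Conservation of angular momentum (rₚvₚ = rₐvₐ) gives vₚ/vₐ = rₐ/rₚ = 1.761e+09/9.478e+07 ≈ 18.58
(b) e = (rₐ − rₚ)/(rₐ + rₚ) = (1.761e+09 − 9.478e+07)/(1.761e+09 + 9.478e+07) ≈ 0.8979
(c) With a = (rₚ + rₐ)/2 = 9.2789e+08 m, ε = −GM/(2a) = −1.803e+20/(2 · 9.2789e+08) J/kg ≈ -9.716e+10 J/kg
(d) With a = (rₚ + rₐ)/2 = 9.2789e+08 m, T = 2π √(a³/GM) = 2π √((9.2789e+08)³/1.803e+20) s ≈ 1.323e+04 s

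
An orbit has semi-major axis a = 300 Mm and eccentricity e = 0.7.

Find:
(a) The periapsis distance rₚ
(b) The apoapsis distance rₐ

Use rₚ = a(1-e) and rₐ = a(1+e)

Convert to SI: a = 300 Mm = 3e+08 m.
(a) rₚ = a(1 − e) = 3e+08 · (1 − 0.7) = 3e+08 · 0.3 ≈ 9e+07 m = 90 Mm.
(b) rₐ = a(1 + e) = 3e+08 · (1 + 0.7) = 3e+08 · 1.7 ≈ 5.1e+08 m = 510 Mm.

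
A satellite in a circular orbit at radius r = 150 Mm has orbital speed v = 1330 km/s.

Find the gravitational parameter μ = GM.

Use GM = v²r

Convert to SI: r = 150 Mm = 1.5e+08 m; v = 1330 km/s = 1.33e+06 m/s.
For a circular orbit v² = GM/r, so GM = v² · r.
GM = (1.33e+06)² · 1.5e+08 m³/s² ≈ 2.653e+20 m³/s² = 2.653 × 10^20 m³/s².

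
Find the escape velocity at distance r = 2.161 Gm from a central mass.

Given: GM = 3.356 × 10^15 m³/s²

Convert to SI: r = 2.161 Gm = 2.161e+09 m.
Escape velocity comes from setting total energy to zero: ½v² − GM/r = 0 ⇒ v_esc = √(2GM / r).
v_esc = √(2 · 3.356e+15 / 2.161e+09) m/s ≈ 1762 m/s = 1.762 km/s.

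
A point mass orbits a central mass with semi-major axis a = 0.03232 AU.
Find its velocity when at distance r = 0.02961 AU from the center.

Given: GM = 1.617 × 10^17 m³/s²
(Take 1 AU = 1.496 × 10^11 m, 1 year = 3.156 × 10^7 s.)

Convert to SI: a = 0.03232 AU = 4.83507e+09 m; r = 0.02961 AU = 4.42966e+09 m.
Vis-viva: v = √(GM · (2/r − 1/a)).
2/r − 1/a = 2/4.42966e+09 − 1/4.83507e+09 = 2.4468e-10 m⁻¹.
v = √(1.617e+17 · 2.4468e-10) m/s ≈ 6290 m/s = 1.327 AU/year.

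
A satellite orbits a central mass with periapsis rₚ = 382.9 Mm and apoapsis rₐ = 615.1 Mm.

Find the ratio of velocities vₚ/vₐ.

Convert to SI: rₚ = 382.9 Mm = 3.829e+08 m; rₐ = 615.1 Mm = 6.151e+08 m.
Conservation of angular momentum gives rₚvₚ = rₐvₐ, so vₚ/vₐ = rₐ/rₚ.
vₚ/vₐ = 6.151e+08 / 3.829e+08 ≈ 1.606.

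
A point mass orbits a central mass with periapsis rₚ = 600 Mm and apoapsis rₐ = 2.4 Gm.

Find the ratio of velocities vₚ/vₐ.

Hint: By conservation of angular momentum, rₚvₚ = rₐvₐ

Convert to SI: rₚ = 600 Mm = 6e+08 m; rₐ = 2.4 Gm = 2.4e+09 m.
Conservation of angular momentum gives rₚvₚ = rₐvₐ, so vₚ/vₐ = rₐ/rₚ.
vₚ/vₐ = 2.4e+09 / 6e+08 ≈ 4.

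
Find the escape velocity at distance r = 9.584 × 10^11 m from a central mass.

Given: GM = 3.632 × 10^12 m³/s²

Escape velocity comes from setting total energy to zero: ½v² − GM/r = 0 ⇒ v_esc = √(2GM / r).
v_esc = √(2 · 3.632e+12 / 9.584e+11) m/s ≈ 2.753 m/s = 2.753 m/s.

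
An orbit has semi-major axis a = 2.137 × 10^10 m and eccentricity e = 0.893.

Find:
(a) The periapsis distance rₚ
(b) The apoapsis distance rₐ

(a) rₚ = a(1 − e) = 2.137e+10 · (1 − 0.893) = 2.137e+10 · 0.107 ≈ 2.287e+09 m = 2.287 × 10^9 m.
(b) rₐ = a(1 + e) = 2.137e+10 · (1 + 0.893) = 2.137e+10 · 1.893 ≈ 4.045e+10 m = 4.045 × 10^10 m.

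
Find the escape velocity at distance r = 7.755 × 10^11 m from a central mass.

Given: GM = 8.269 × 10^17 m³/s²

Escape velocity comes from setting total energy to zero: ½v² − GM/r = 0 ⇒ v_esc = √(2GM / r).
v_esc = √(2 · 8.269e+17 / 7.755e+11) m/s ≈ 1460 m/s = 1.46 km/s.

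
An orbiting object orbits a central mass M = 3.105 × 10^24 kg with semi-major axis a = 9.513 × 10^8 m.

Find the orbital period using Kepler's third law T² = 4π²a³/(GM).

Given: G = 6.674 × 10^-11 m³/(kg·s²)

GM = G · M = 6.674e-11 · 3.105e+24 = 2.07228e+14 m³/s².
Kepler's third law: T = 2π √(a³ / GM).
Substituting a = 9.513e+08 m and GM = 2.07228e+14 m³/s²:
T = 2π √((9.513e+08)³ / 2.07228e+14) s
T ≈ 1.281e+07 s = 148.2 days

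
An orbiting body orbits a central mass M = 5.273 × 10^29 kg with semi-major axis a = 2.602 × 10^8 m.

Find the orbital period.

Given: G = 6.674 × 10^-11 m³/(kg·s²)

GM = G · M = 6.674e-11 · 5.273e+29 = 3.5192e+19 m³/s².
Kepler's third law: T = 2π √(a³ / GM).
Substituting a = 2.602e+08 m and GM = 3.5192e+19 m³/s²:
T = 2π √((2.602e+08)³ / 3.5192e+19) s
T ≈ 4445 s = 1.235 hours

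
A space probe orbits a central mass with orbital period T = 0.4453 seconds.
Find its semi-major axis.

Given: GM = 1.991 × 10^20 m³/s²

Invert Kepler's third law: a = (GM · T² / (4π²))^(1/3).
Substituting T = 0.4453 s and GM = 1.991e+20 m³/s²:
a = (1.991e+20 · (0.4453)² / (4π²))^(1/3) m
a ≈ 1e+06 m = 1 Mm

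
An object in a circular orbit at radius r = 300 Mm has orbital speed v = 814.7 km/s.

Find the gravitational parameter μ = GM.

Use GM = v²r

Convert to SI: r = 300 Mm = 3e+08 m; v = 814.7 km/s = 814700 m/s.
For a circular orbit v² = GM/r, so GM = v² · r.
GM = (814700)² · 3e+08 m³/s² ≈ 1.991e+20 m³/s² = 1.991 × 10^20 m³/s².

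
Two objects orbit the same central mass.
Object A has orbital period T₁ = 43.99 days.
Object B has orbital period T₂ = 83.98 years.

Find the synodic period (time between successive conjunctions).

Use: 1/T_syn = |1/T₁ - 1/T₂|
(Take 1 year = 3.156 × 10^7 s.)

Convert to SI: T₁ = 43.99 days = 3.80074e+06 s; T₂ = 83.98 years = 2.65041e+09 s.
T_syn = |T₁ · T₂ / (T₁ − T₂)|.
T_syn = |3.80074e+06 · 2.65041e+09 / (3.80074e+06 − 2.65041e+09)| s ≈ 3.806e+06 s = 44.05 days.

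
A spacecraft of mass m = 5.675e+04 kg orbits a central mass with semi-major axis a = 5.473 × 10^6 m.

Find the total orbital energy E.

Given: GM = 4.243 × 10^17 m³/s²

E = −GMm / (2a).
E = −4.243e+17 · 5.675e+04 / (2 · 5.473e+06) J ≈ -2.2e+15 J = -2.2 PJ.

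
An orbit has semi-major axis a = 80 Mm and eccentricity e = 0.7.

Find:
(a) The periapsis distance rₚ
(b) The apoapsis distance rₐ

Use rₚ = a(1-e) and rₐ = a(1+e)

Convert to SI: a = 80 Mm = 8e+07 m.
(a) rₚ = a(1 − e) = 8e+07 · (1 − 0.7) = 8e+07 · 0.3 ≈ 2.4e+07 m = 24 Mm.
(b) rₐ = a(1 + e) = 8e+07 · (1 + 0.7) = 8e+07 · 1.7 ≈ 1.36e+08 m = 136 Mm.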